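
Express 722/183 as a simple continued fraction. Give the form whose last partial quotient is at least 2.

722 = 3×183 + 173
183 = 1×173 + 10
173 = 17×10 + 3
10 = 3×3 + 1
3 = 3×1 + 0  (stop)
So 722/183 = [3; 1, 17, 3, 3].

[3; 1, 17, 3, 3]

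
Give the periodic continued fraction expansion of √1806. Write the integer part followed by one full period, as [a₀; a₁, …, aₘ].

[42; 2, 84]

a₀ = ⌊√1806⌋ = 42.
With m₀=0, d₀=1 and mₖ₊₁ = dₖaₖ − mₖ, dₖ₊₁ = (n − mₖ₊₁²)/dₖ, aₖ₊₁ = ⌊(a₀+mₖ₊₁)/dₖ₊₁⌋:
  k=1: m=42, d=42, a=2
  k=2: m=42, d=1, a=84
d=1 and a=2a₀=84 at k=2, so the next step gives (m, d) = (42, 42) again — its k=1 value — and the period has length 2.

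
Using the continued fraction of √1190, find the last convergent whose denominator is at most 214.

√1190 = [34; 2, 68, …] (period length 2).
Convergents:
  p_0/q_0 = 34/1
  p_1/q_1 = 69/2
  p_2/q_2 = 4726/137
  p_3/q_3 = 9521/276
q_2 = 137 ≤ 214 < 276 = q_3, so the answer is 4726/137.

4726/137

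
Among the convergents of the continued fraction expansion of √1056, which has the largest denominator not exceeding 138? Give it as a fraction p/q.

4192/129

√1056 = [32; 2, 64, …] (period length 2).
Convergents:
  p_0/q_0 = 32/1
  p_1/q_1 = 65/2
  p_2/q_2 = 4192/129
  p_3/q_3 = 8449/260
q_2 = 129 ≤ 138 < 260 = q_3, so the answer is 4192/129.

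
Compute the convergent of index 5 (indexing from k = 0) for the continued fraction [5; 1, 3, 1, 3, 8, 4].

909/157

Using pₖ = aₖpₖ₋₁ + pₖ₋₂, qₖ = aₖqₖ₋₁ + qₖ₋₂ (with p₋₁=1, p₋₂=0, q₋₁=0, q₋₂=1):
  k=0: a=5, p=5, q=1
  k=1: a=1, p=6, q=1
  k=2: a=3, p=23, q=4
  k=3: a=1, p=29, q=5
  k=4: a=3, p=110, q=19
  k=5: a=8, p=909, q=157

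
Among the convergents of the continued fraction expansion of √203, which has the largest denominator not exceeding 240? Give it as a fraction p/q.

1610/113

√203 = [14; 4, 28, …] (period length 2).
Convergents:
  p_0/q_0 = 14/1
  p_1/q_1 = 57/4
  p_2/q_2 = 1610/113
  p_3/q_3 = 6497/456
q_2 = 113 ≤ 240 < 456 = q_3, so the answer is 1610/113.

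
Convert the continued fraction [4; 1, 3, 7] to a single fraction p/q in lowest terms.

Using pₖ = aₖpₖ₋₁ + pₖ₋₂ and qₖ = aₖqₖ₋₁ + qₖ₋₂:
  k=0: a=4, p=4, q=1
  k=1: a=1, p=5, q=1
  k=2: a=3, p=19, q=4
  k=3: a=7, p=138, q=29

138/29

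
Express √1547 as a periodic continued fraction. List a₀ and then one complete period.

[39; 3, 78]

a₀ = ⌊√1547⌋ = 39.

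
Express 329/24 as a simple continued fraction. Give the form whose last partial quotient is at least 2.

329 = 13*24 + 17
24 = 1*17 + 7
17 = 2*7 + 3
7 = 2*3 + 1
3 = 3*1 + 0  (stop)
So 329/24 = [13; 1, 2, 2, 3].

[13; 1, 2, 2, 3]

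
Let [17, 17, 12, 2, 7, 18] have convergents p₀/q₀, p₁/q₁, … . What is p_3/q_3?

7284/427

Using pₖ = aₖpₖ₋₁ + pₖ₋₂, qₖ = aₖqₖ₋₁ + qₖ₋₂ (with p₋₁=1, p₋₂=0, q₋₁=0, q₋₂=1):
  k=0: a=17, p=17, q=1
  k=1: a=17, p=290, q=17
  k=2: a=12, p=3497, q=205
  k=3: a=2, p=7284, q=427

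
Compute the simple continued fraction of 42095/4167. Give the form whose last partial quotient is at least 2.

42095 = 10·4167 + 425
4167 = 9·425 + 342
425 = 1·342 + 83
342 = 4·83 + 10
83 = 8·10 + 3
10 = 3·3 + 1
3 = 3·1 + 0  (stop)
So 42095/4167 = [10; 9, 1, 4, 8, 3, 3].

[10; 9, 1, 4, 8, 3, 3]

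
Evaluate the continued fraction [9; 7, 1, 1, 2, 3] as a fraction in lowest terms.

1178/129

Using pₖ = aₖpₖ₋₁ + pₖ₋₂ and qₖ = aₖqₖ₋₁ + qₖ₋₂:
  k=0: a=9, p=9, q=1
  k=1: a=7, p=64, q=7
  k=2: a=1, p=73, q=8
  k=3: a=1, p=137, q=15
  k=4: a=2, p=347, q=38
  k=5: a=3, p=1178, q=129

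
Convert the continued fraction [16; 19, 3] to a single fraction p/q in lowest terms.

Using pₖ = aₖpₖ₋₁ + pₖ₋₂ and qₖ = aₖqₖ₋₁ + qₖ₋₂:
  k=0: a=16, p=16, q=1
  k=1: a=19, p=305, q=19
  k=2: a=3, p=931, q=58

931/58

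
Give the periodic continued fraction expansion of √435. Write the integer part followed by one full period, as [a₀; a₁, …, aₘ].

[20; 1, 5, 1, 40]

a₀ = ⌊√435⌋ = 20.
With m₀=0, d₀=1 and mₖ₊₁ = dₖaₖ − mₖ, dₖ₊₁ = (n − mₖ₊₁²)/dₖ, aₖ₊₁ = ⌊(a₀+mₖ₊₁)/dₖ₊₁⌋:
  k=1: m=20, d=35, a=1
  k=2: m=15, d=6, a=5
  k=3: m=15, d=35, a=1
  k=4: m=20, d=1, a=40
d=1 and a=2a₀=40 at k=4, so the next step gives (m, d) = (20, 35) again — its k=1 value — and the period has length 4.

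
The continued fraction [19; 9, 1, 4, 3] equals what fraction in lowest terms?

2999/157

Using pₖ = aₖpₖ₋₁ + pₖ₋₂ and qₖ = aₖqₖ₋₁ + qₖ₋₂:
  k=0: a=19, p=19, q=1
  k=1: a=9, p=172, q=9
  k=2: a=1, p=191, q=10
  k=3: a=4, p=936, q=49
  k=4: a=3, p=2999, q=157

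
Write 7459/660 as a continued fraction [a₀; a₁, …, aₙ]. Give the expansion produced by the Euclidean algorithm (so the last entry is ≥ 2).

[11; 3, 3, 6, 3, 3]

7459 = 11·660 + 199
660 = 3·199 + 63
199 = 3·63 + 10
63 = 6·10 + 3
10 = 3·3 + 1
3 = 3·1 + 0  (stop)
So 7459/660 = [11; 3, 3, 6, 3, 3].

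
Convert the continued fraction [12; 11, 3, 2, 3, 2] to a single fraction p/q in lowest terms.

Fold from the inside: start with 2/1.
  3 + 1/2 = 7/2
  2 + 2/7 = 16/7
  3 + 7/16 = 55/16
  11 + 16/55 = 621/55
  12 + 55/621 = 7507/621

7507/621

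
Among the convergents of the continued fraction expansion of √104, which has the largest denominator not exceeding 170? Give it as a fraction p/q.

√104 = [10; 5, 20, …] (period length 2).
Convergents:
  p_0/q_0 = 10/1
  p_1/q_1 = 51/5
  p_2/q_2 = 1030/101
  p_3/q_3 = 5201/510
q_2 = 101 ≤ 170 < 510 = q_3, so the answer is 1030/101.

1030/101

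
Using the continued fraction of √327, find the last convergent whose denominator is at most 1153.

√327 = [18; 12, 36, …] (period length 2).
Convergents:
  p_0/q_0 = 18/1
  p_1/q_1 = 217/12
  p_2/q_2 = 7830/433
  p_3/q_3 = 94177/5208
q_2 = 433 ≤ 1153 < 5208 = q_3, so the answer is 7830/433.

7830/433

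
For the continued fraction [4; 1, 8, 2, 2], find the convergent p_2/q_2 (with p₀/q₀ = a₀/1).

Using pₖ = aₖpₖ₋₁ + pₖ₋₂, qₖ = aₖqₖ₋₁ + qₖ₋₂ (with p₋₁=1, p₋₂=0, q₋₁=0, q₋₂=1):
  k=0: a=4, p=4, q=1
  k=1: a=1, p=5, q=1
  k=2: a=8, p=44, q=9

44/9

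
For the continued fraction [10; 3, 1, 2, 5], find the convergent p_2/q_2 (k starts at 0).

41/4

Using pₖ = aₖpₖ₋₁ + pₖ₋₂, qₖ = aₖqₖ₋₁ + qₖ₋₂ (with p₋₁=1, p₋₂=0, q₋₁=0, q₋₂=1):
  k=0: a=10, p=10, q=1
  k=1: a=3, p=31, q=3
  k=2: a=1, p=41, q=4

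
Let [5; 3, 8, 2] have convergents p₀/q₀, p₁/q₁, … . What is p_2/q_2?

Using pₖ = aₖpₖ₋₁ + pₖ₋₂, qₖ = aₖqₖ₋₁ + qₖ₋₂ (with p₋₁=1, p₋₂=0, q₋₁=0, q₋₂=1):
  k=0: a=5, p=5, q=1
  k=1: a=3, p=16, q=3
  k=2: a=8, p=133, q=25

133/25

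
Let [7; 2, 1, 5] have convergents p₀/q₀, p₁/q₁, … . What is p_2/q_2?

Using pₖ = aₖpₖ₋₁ + pₖ₋₂, qₖ = aₖqₖ₋₁ + qₖ₋₂ (with p₋₁=1, p₋₂=0, q₋₁=0, q₋₂=1):
  k=0: a=7, p=7, q=1
  k=1: a=2, p=15, q=2
  k=2: a=1, p=22, q=3

22/3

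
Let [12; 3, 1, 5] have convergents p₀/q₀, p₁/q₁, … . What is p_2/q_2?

49/4

Using pₖ = aₖpₖ₋₁ + pₖ₋₂, qₖ = aₖqₖ₋₁ + qₖ₋₂ (with p₋₁=1, p₋₂=0, q₋₁=0, q₋₂=1):
  k=0: a=12, p=12, q=1
  k=1: a=3, p=37, q=3
  k=2: a=1, p=49, q=4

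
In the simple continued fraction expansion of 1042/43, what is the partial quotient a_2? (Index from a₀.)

3

1042 = 24·43 + 10   →  a_0 = 24
43 = 4·10 + 3   →  a_1 = 4
10 = 3·3 + 1   →  a_2 = 3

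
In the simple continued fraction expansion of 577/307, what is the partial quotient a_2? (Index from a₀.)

577 = 1·307 + 270   →  a_0 = 1
307 = 1·270 + 37   →  a_1 = 1
270 = 7·37 + 11   →  a_2 = 7

7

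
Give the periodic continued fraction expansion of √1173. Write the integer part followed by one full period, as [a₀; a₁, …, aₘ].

a₀ = ⌊√1173⌋ = 34.

[34; 4, 68]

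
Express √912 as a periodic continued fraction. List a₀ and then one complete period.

[30; 5, 60]

a₀ = ⌊√912⌋ = 30.
With m₀=0, d₀=1 and mₖ₊₁ = dₖaₖ − mₖ, dₖ₊₁ = (n − mₖ₊₁²)/dₖ, aₖ₊₁ = ⌊(a₀+mₖ₊₁)/dₖ₊₁⌋:
  k=1: m=30, d=12, a=5
  k=2: m=30, d=1, a=60
d=1 and a=2a₀=60 at k=2, so the next step gives (m, d) = (30, 12) again — its k=1 value — and the period has length 2.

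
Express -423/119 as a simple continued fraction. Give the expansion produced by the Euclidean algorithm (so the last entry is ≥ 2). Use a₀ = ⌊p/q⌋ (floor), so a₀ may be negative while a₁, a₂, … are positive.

[-4; 2, 4, 13]

-423 = -4*119 + 53
119 = 2*53 + 13
53 = 4*13 + 1
13 = 13*1 + 0  (stop)
So -423/119 = [-4; 2, 4, 13].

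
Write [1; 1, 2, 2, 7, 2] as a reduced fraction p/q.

Fold from the inside: start with 2/1.
  7 + 1/2 = 15/2
  2 + 2/15 = 32/15
  2 + 15/32 = 79/32
  1 + 32/79 = 111/79
  1 + 79/111 = 190/111

190/111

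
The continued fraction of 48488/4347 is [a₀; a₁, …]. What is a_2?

2

48488 = 11·4347 + 671   →  a_0 = 11
4347 = 6·671 + 321   →  a_1 = 6
671 = 2·321 + 29   →  a_2 = 2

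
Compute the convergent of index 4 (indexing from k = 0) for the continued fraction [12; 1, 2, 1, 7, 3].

Using pₖ = aₖpₖ₋₁ + pₖ₋₂, qₖ = aₖqₖ₋₁ + qₖ₋₂ (with p₋₁=1, p₋₂=0, q₋₁=0, q₋₂=1):
  k=0: a=12, p=12, q=1
  k=1: a=1, p=13, q=1
  k=2: a=2, p=38, q=3
  k=3: a=1, p=51, q=4
  k=4: a=7, p=395, q=31

395/31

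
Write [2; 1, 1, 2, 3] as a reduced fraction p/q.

44/17

Fold from the inside: start with 3/1.
  2 + 1/3 = 7/3
  1 + 3/7 = 10/7
  1 + 7/10 = 17/10
  2 + 10/17 = 44/17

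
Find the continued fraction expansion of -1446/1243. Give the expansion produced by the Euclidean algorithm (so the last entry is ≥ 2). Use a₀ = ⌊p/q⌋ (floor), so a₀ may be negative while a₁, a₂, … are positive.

[-2; 1, 5, 8, 8, 3]

-1446 = -2*1243 + 1040
1243 = 1*1040 + 203
1040 = 5*203 + 25
203 = 8*25 + 3
25 = 8*3 + 1
3 = 3*1 + 0  (stop)
So -1446/1243 = [-2; 1, 5, 8, 8, 3].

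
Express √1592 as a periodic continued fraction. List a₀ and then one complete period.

[39; 1, 8, 1, 78]

a₀ = ⌊√1592⌋ = 39.
With m₀=0, d₀=1 and mₖ₊₁ = dₖaₖ − mₖ, dₖ₊₁ = (n − mₖ₊₁²)/dₖ, aₖ₊₁ = ⌊(a₀+mₖ₊₁)/dₖ₊₁⌋:
  k=1: m=39, d=71, a=1
  k=2: m=32, d=8, a=8
  k=3: m=32, d=71, a=1
  k=4: m=39, d=1, a=78
d=1 and a=2a₀=78 at k=4, so the next step gives (m, d) = (39, 71) again — its k=1 value — and the period has length 4.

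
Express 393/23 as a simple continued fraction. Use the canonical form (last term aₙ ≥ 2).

[17; 11, 2]

393 = 17×23 + 2
23 = 11×2 + 1
2 = 2×1 + 0  (stop)
So 393/23 = [17; 11, 2].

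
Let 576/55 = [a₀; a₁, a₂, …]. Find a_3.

1

576 = 10·55 + 26   →  a_0 = 10
55 = 2·26 + 3   →  a_1 = 2
26 = 8·3 + 2   →  a_2 = 8
3 = 1·2 + 1   →  a_3 = 1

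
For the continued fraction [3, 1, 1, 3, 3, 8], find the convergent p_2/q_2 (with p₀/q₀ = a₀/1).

Using pₖ = aₖpₖ₋₁ + pₖ₋₂, qₖ = aₖqₖ₋₁ + qₖ₋₂ (with p₋₁=1, p₋₂=0, q₋₁=0, q₋₂=1):
  k=0: a=3, p=3, q=1
  k=1: a=1, p=4, q=1
  k=2: a=1, p=7, q=2

7/2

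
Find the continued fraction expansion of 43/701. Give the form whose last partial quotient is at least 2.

43 = 0*701 + 43
701 = 16*43 + 13
43 = 3*13 + 4
13 = 3*4 + 1
4 = 4*1 + 0  (stop)
So 43/701 = [0; 16, 3, 3, 4].

[0; 16, 3, 3, 4]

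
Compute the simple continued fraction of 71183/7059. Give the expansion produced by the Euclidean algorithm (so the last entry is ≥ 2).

[10; 11, 1, 9, 2, 2, 11]

71183 = 10×7059 + 593
7059 = 11×593 + 536
593 = 1×536 + 57
536 = 9×57 + 23
57 = 2×23 + 11
23 = 2×11 + 1
11 = 11×1 + 0  (stop)
So 71183/7059 = [10; 11, 1, 9, 2, 2, 11].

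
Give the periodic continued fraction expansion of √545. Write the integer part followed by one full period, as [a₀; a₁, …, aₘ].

[23; 2, 1, 8, 1, 2, 46]

a₀ = ⌊√545⌋ = 23.
With m₀=0, d₀=1 and mₖ₊₁ = dₖaₖ − mₖ, dₖ₊₁ = (n − mₖ₊₁²)/dₖ, aₖ₊₁ = ⌊(a₀+mₖ₊₁)/dₖ₊₁⌋:
  k=1: m=23, d=16, a=2
  k=2: m=9, d=29, a=1
  k=3: m=20, d=5, a=8
  k=4: m=20, d=29, a=1
  k=5: m=9, d=16, a=2
  k=6: m=23, d=1, a=46
d=1 and a=2a₀=46 at k=6, so the next step gives (m, d) = (23, 16) again — its k=1 value — and the period has length 6.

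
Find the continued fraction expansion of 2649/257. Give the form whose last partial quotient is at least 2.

[10; 3, 3, 1, 19]

2649 = 10×257 + 79
257 = 3×79 + 20
79 = 3×20 + 19
20 = 1×19 + 1
19 = 19×1 + 0  (stop)
So 2649/257 = [10; 3, 3, 1, 19].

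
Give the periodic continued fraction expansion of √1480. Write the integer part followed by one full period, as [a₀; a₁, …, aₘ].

a₀ = ⌊√1480⌋ = 38.

[38; 2, 8, 19, 8, 2, 76]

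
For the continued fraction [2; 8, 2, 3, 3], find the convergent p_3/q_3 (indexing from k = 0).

125/59

Using pₖ = aₖpₖ₋₁ + pₖ₋₂, qₖ = aₖqₖ₋₁ + qₖ₋₂ (with p₋₁=1, p₋₂=0, q₋₁=0, q₋₂=1):
  k=0: a=2, p=2, q=1
  k=1: a=8, p=17, q=8
  k=2: a=2, p=36, q=17
  k=3: a=3, p=125, q=59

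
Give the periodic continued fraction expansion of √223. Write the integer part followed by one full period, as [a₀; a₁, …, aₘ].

a₀ = ⌊√223⌋ = 14.

[14; 1, 13, 1, 28]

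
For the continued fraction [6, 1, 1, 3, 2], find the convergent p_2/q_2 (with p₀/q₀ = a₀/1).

Using pₖ = aₖpₖ₋₁ + pₖ₋₂, qₖ = aₖqₖ₋₁ + qₖ₋₂ (with p₋₁=1, p₋₂=0, q₋₁=0, q₋₂=1):
  k=0: a=6, p=6, q=1
  k=1: a=1, p=7, q=1
  k=2: a=1, p=13, q=2

13/2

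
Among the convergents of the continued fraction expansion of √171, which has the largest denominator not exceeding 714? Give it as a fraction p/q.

4433/339

√171 = [13; 13, 26, …] (period length 2).
Convergents:
  p_0/q_0 = 13/1
  p_1/q_1 = 170/13
  p_2/q_2 = 4433/339
  p_3/q_3 = 57799/4420
q_2 = 339 ≤ 714 < 4420 = q_3, so the answer is 4433/339.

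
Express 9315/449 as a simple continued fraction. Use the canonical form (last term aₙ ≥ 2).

[20; 1, 2, 1, 15, 3, 2]

9315 = 20·449 + 335
449 = 1·335 + 114
335 = 2·114 + 107
114 = 1·107 + 7
107 = 15·7 + 2
7 = 3·2 + 1
2 = 2·1 + 0  (stop)
So 9315/449 = [20; 1, 2, 1, 15, 3, 2].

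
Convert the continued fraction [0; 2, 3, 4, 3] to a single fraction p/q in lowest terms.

42/97

Using pₖ = aₖpₖ₋₁ + pₖ₋₂ and qₖ = aₖqₖ₋₁ + qₖ₋₂:
  k=0: a=0, p=0, q=1
  k=1: a=2, p=1, q=2
  k=2: a=3, p=3, q=7
  k=3: a=4, p=13, q=30
  k=4: a=3, p=42, q=97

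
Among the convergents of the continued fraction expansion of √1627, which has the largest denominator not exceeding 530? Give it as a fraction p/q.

14642/363

√1627 = [40; 2, 1, 39, 1, 2, 80, …] (period length 6).
Convergents:
  p_0/q_0 = 40/1
  p_1/q_1 = 81/2
  p_2/q_2 = 121/3
  p_3/q_3 = 4800/119
  p_4/q_4 = 4921/122
  p_5/q_5 = 14642/363
  p_6/q_6 = 1176281/29162
q_5 = 363 ≤ 530 < 29162 = q_6, so the answer is 14642/363.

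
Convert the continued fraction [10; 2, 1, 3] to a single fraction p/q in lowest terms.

114/11

Using pₖ = aₖpₖ₋₁ + pₖ₋₂ and qₖ = aₖqₖ₋₁ + qₖ₋₂:
  k=0: a=10, p=10, q=1
  k=1: a=2, p=21, q=2
  k=2: a=1, p=31, q=3
  k=3: a=3, p=114, q=11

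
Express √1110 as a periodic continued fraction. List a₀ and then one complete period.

[33; 3, 6, 3, 66]

a₀ = ⌊√1110⌋ = 33.
With m₀=0, d₀=1 and mₖ₊₁ = dₖaₖ − mₖ, dₖ₊₁ = (n − mₖ₊₁²)/dₖ, aₖ₊₁ = ⌊(a₀+mₖ₊₁)/dₖ₊₁⌋:
  k=1: m=33, d=21, a=3
  k=2: m=30, d=10, a=6
  k=3: m=30, d=21, a=3
  k=4: m=33, d=1, a=66
d=1 and a=2a₀=66 at k=4, so the next step gives (m, d) = (33, 21) again — its k=1 value — and the period has length 4.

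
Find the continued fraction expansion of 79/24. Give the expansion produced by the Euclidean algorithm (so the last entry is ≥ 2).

79 = 3*24 + 7
24 = 3*7 + 3
7 = 2*3 + 1
3 = 3*1 + 0  (stop)
So 79/24 = [3; 3, 2, 3].

[3; 3, 2, 3]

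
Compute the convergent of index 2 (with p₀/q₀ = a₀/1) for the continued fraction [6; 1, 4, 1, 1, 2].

34/5

Using pₖ = aₖpₖ₋₁ + pₖ₋₂, qₖ = aₖqₖ₋₁ + qₖ₋₂ (with p₋₁=1, p₋₂=0, q₋₁=0, q₋₂=1):
  k=0: a=6, p=6, q=1
  k=1: a=1, p=7, q=1
  k=2: a=4, p=34, q=5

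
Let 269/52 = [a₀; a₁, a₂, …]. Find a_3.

269 = 5·52 + 9   →  a_0 = 5
52 = 5·9 + 7   →  a_1 = 5
9 = 1·7 + 2   →  a_2 = 1
7 = 3·2 + 1   →  a_3 = 3

3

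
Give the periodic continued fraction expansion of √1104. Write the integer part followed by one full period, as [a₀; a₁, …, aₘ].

[33; 4, 2, 2, 2, 4, 66]

a₀ = ⌊√1104⌋ = 33.
With m₀=0, d₀=1 and mₖ₊₁ = dₖaₖ − mₖ, dₖ₊₁ = (n − mₖ₊₁²)/dₖ, aₖ₊₁ = ⌊(a₀+mₖ₊₁)/dₖ₊₁⌋:
  k=1: m=33, d=15, a=4
  k=2: m=27, d=25, a=2
  k=3: m=23, d=23, a=2
  k=4: m=23, d=25, a=2
  k=5: m=27, d=15, a=4
  k=6: m=33, d=1, a=66
d=1 and a=2a₀=66 at k=6, so the next step gives (m, d) = (33, 15) again — its k=1 value — and the period has length 6.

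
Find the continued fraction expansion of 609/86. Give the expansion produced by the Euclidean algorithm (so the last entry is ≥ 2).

609 = 7×86 + 7
86 = 12×7 + 2
7 = 3×2 + 1
2 = 2×1 + 0  (stop)
So 609/86 = [7; 12, 3, 2].

[7; 12, 3, 2]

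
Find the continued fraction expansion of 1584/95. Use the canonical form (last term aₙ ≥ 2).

1584 = 16*95 + 64
95 = 1*64 + 31
64 = 2*31 + 2
31 = 15*2 + 1
2 = 2*1 + 0  (stop)
So 1584/95 = [16; 1, 2, 15, 2].

[16; 1, 2, 15, 2]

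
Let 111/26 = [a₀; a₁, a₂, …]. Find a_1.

3

111 = 4·26 + 7   →  a_0 = 4
26 = 3·7 + 5   →  a_1 = 3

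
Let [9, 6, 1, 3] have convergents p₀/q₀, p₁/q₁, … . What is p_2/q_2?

64/7

Using pₖ = aₖpₖ₋₁ + pₖ₋₂, qₖ = aₖqₖ₋₁ + qₖ₋₂ (with p₋₁=1, p₋₂=0, q₋₁=0, q₋₂=1):
  k=0: a=9, p=9, q=1
  k=1: a=6, p=55, q=6
  k=2: a=1, p=64, q=7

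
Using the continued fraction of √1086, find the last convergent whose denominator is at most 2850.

47817/1451

√1086 = [32; 1, 20, 1, 64, …] (period length 4).
Convergents:
  p_0/q_0 = 32/1
  p_1/q_1 = 33/1
  p_2/q_2 = 692/21
  p_3/q_3 = 725/22
  p_4/q_4 = 47092/1429
  p_5/q_5 = 47817/1451
  p_6/q_6 = 1003432/30449
q_5 = 1451 ≤ 2850 < 30449 = q_6, so the answer is 47817/1451.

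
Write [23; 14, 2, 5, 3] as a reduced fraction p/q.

Fold from the inside: start with 3/1.
  5 + 1/3 = 16/3
  2 + 3/16 = 35/16
  14 + 16/35 = 506/35
  23 + 35/506 = 11673/506

11673/506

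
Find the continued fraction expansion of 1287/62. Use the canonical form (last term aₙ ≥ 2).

1287 = 20×62 + 47
62 = 1×47 + 15
47 = 3×15 + 2
15 = 7×2 + 1
2 = 2×1 + 0  (stop)
So 1287/62 = [20; 1, 3, 7, 2].

[20; 1, 3, 7, 2]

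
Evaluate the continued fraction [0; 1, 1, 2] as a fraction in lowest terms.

Fold from the inside: start with 2/1.
  1 + 1/2 = 3/2
  1 + 2/3 = 5/3
  0 + 3/5 = 3/5

3/5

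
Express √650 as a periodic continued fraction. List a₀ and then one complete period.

a₀ = ⌊√650⌋ = 25.

[25; 2, 50]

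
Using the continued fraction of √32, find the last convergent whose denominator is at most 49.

198/35

√32 = [5; 1, 1, 1, 10, …] (period length 4).
Convergents:
  p_0/q_0 = 5/1
  p_1/q_1 = 6/1
  p_2/q_2 = 11/2
  p_3/q_3 = 17/3
  p_4/q_4 = 181/32
  p_5/q_5 = 198/35
  p_6/q_6 = 379/67
q_5 = 35 ≤ 49 < 67 = q_6, so the answer is 198/35.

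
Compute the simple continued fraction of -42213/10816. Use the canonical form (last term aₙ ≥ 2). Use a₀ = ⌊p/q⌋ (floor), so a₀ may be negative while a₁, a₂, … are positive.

-42213 = -4·10816 + 1051
10816 = 10·1051 + 306
1051 = 3·306 + 133
306 = 2·133 + 40
133 = 3·40 + 13
40 = 3·13 + 1
13 = 13·1 + 0  (stop)
So -42213/10816 = [-4; 10, 3, 2, 3, 3, 13].

[-4; 10, 3, 2, 3, 3, 13]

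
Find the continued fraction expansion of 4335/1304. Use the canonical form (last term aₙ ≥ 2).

4335 = 3×1304 + 423
1304 = 3×423 + 35
423 = 12×35 + 3
35 = 11×3 + 2
3 = 1×2 + 1
2 = 2×1 + 0  (stop)
So 4335/1304 = [3; 3, 12, 11, 1, 2].

[3; 3, 12, 11, 1, 2]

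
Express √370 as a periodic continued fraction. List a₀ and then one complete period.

[19; 4, 4, 38]

a₀ = ⌊√370⌋ = 19.
With m₀=0, d₀=1 and mₖ₊₁ = dₖaₖ − mₖ, dₖ₊₁ = (n − mₖ₊₁²)/dₖ, aₖ₊₁ = ⌊(a₀+mₖ₊₁)/dₖ₊₁⌋:
  k=1: m=19, d=9, a=4
  k=2: m=17, d=9, a=4
  k=3: m=19, d=1, a=38
d=1 and a=2a₀=38 at k=3, so the next step gives (m, d) = (19, 9) again — its k=1 value — and the period has length 3.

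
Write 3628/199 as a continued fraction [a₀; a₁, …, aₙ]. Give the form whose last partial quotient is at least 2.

[18; 4, 3, 15]

3628 = 18×199 + 46
199 = 4×46 + 15
46 = 3×15 + 1
15 = 15×1 + 0  (stop)
So 3628/199 = [18; 4, 3, 15].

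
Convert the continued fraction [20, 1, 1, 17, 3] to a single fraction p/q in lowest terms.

2195/107

Fold from the inside: start with 3/1.
  17 + 1/3 = 52/3
  1 + 3/52 = 55/52
  1 + 52/55 = 107/55
  20 + 55/107 = 2195/107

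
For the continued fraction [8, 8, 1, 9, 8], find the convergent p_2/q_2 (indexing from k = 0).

73/9

Using pₖ = aₖpₖ₋₁ + pₖ₋₂, qₖ = aₖqₖ₋₁ + qₖ₋₂ (with p₋₁=1, p₋₂=0, q₋₁=0, q₋₂=1):
  k=0: a=8, p=8, q=1
  k=1: a=8, p=65, q=8
  k=2: a=1, p=73, q=9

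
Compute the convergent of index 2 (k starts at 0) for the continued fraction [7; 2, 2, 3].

Using pₖ = aₖpₖ₋₁ + pₖ₋₂, qₖ = aₖqₖ₋₁ + qₖ₋₂ (with p₋₁=1, p₋₂=0, q₋₁=0, q₋₂=1):
  k=0: a=7, p=7, q=1
  k=1: a=2, p=15, q=2
  k=2: a=2, p=37, q=5

37/5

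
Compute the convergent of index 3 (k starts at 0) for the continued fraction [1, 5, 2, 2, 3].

32/27

Using pₖ = aₖpₖ₋₁ + pₖ₋₂, qₖ = aₖqₖ₋₁ + qₖ₋₂ (with p₋₁=1, p₋₂=0, q₋₁=0, q₋₂=1):
  k=0: a=1, p=1, q=1
  k=1: a=5, p=6, q=5
  k=2: a=2, p=13, q=11
  k=3: a=2, p=32, q=27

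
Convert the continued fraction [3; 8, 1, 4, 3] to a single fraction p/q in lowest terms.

Using pₖ = aₖpₖ₋₁ + pₖ₋₂ and qₖ = aₖqₖ₋₁ + qₖ₋₂:
  k=0: a=3, p=3, q=1
  k=1: a=8, p=25, q=8
  k=2: a=1, p=28, q=9
  k=3: a=4, p=137, q=44
  k=4: a=3, p=439, q=141

439/141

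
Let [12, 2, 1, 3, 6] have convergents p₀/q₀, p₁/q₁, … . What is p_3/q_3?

Using pₖ = aₖpₖ₋₁ + pₖ₋₂, qₖ = aₖqₖ₋₁ + qₖ₋₂ (with p₋₁=1, p₋₂=0, q₋₁=0, q₋₂=1):
  k=0: a=12, p=12, q=1
  k=1: a=2, p=25, q=2
  k=2: a=1, p=37, q=3
  k=3: a=3, p=136, q=11

136/11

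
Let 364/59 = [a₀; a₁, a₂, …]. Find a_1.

364 = 6·59 + 10   →  a_0 = 6
59 = 5·10 + 9   →  a_1 = 5

5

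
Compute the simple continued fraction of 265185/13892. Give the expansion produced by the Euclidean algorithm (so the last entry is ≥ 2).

[19; 11, 4, 2, 1, 15, 6]

265185 = 19*13892 + 1237
13892 = 11*1237 + 285
1237 = 4*285 + 97
285 = 2*97 + 91
97 = 1*91 + 6
91 = 15*6 + 1
6 = 6*1 + 0  (stop)
So 265185/13892 = [19; 11, 4, 2, 1, 15, 6].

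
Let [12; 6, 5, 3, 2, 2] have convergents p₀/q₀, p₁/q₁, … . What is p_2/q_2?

Using pₖ = aₖpₖ₋₁ + pₖ₋₂, qₖ = aₖqₖ₋₁ + qₖ₋₂ (with p₋₁=1, p₋₂=0, q₋₁=0, q₋₂=1):
  k=0: a=12, p=12, q=1
  k=1: a=6, p=73, q=6
  k=2: a=5, p=377, q=31

377/31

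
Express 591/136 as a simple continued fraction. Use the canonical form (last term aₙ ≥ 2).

591 = 4*136 + 47
136 = 2*47 + 42
47 = 1*42 + 5
42 = 8*5 + 2
5 = 2*2 + 1
2 = 2*1 + 0  (stop)
So 591/136 = [4; 2, 1, 8, 2, 2].

[4; 2, 1, 8, 2, 2]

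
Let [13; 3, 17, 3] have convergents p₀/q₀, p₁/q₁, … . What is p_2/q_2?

Using pₖ = aₖpₖ₋₁ + pₖ₋₂, qₖ = aₖqₖ₋₁ + qₖ₋₂ (with p₋₁=1, p₋₂=0, q₋₁=0, q₋₂=1):
  k=0: a=13, p=13, q=1
  k=1: a=3, p=40, q=3
  k=2: a=17, p=693, q=52

693/52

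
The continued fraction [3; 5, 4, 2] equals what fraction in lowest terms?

Fold from the inside: start with 2/1.
  4 + 1/2 = 9/2
  5 + 2/9 = 47/9
  3 + 9/47 = 150/47

150/47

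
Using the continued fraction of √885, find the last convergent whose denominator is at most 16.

119/4

√885 = [29; 1, 2, 1, 58, …] (period length 4).
Convergents:
  p_0/q_0 = 29/1
  p_1/q_1 = 30/1
  p_2/q_2 = 89/3
  p_3/q_3 = 119/4
  p_4/q_4 = 6991/235
q_3 = 4 ≤ 16 < 235 = q_4, so the answer is 119/4.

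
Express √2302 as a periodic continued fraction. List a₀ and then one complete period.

a₀ = ⌊√2302⌋ = 47.
With m₀=0, d₀=1 and mₖ₊₁ = dₖaₖ − mₖ, dₖ₊₁ = (n − mₖ₊₁²)/dₖ, aₖ₊₁ = ⌊(a₀+mₖ₊₁)/dₖ₊₁⌋:
  k=1: m=47, d=93, a=1
  k=2: m=46, d=2, a=46
  k=3: m=46, d=93, a=1
  k=4: m=47, d=1, a=94
d=1 and a=2a₀=94 at k=4, so the next step gives (m, d) = (47, 93) again — its k=1 value — and the period has length 4.

[47; 1, 46, 1, 94]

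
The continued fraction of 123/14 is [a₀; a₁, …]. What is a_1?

123 = 8·14 + 11   →  a_0 = 8
14 = 1·11 + 3   →  a_1 = 1

1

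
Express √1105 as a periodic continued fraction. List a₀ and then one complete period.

[33; 4, 7, 7, 4, 66]

a₀ = ⌊√1105⌋ = 33.
With m₀=0, d₀=1 and mₖ₊₁ = dₖaₖ − mₖ, dₖ₊₁ = (n − mₖ₊₁²)/dₖ, aₖ₊₁ = ⌊(a₀+mₖ₊₁)/dₖ₊₁⌋:
  k=1: m=33, d=16, a=4
  k=2: m=31, d=9, a=7
  k=3: m=32, d=9, a=7
  k=4: m=31, d=16, a=4
  k=5: m=33, d=1, a=66
d=1 and a=2a₀=66 at k=5, so the next step gives (m, d) = (33, 16) again — its k=1 value — and the period has length 5.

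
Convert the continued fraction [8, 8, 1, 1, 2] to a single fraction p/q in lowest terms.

349/43

Fold from the inside: start with 2/1.
  1 + 1/2 = 3/2
  1 + 2/3 = 5/3
  8 + 3/5 = 43/5
  8 + 5/43 = 349/43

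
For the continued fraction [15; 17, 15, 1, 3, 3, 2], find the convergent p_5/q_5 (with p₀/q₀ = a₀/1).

Using pₖ = aₖpₖ₋₁ + pₖ₋₂, qₖ = aₖqₖ₋₁ + qₖ₋₂ (with p₋₁=1, p₋₂=0, q₋₁=0, q₋₂=1):
  k=0: a=15, p=15, q=1
  k=1: a=17, p=256, q=17
  k=2: a=15, p=3855, q=256
  k=3: a=1, p=4111, q=273
  k=4: a=3, p=16188, q=1075
  k=5: a=3, p=52675, q=3498

52675/3498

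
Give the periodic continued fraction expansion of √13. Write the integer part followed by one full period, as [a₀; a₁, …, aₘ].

[3; 1, 1, 1, 1, 6]

a₀ = ⌊√13⌋ = 3.
With m₀=0, d₀=1 and mₖ₊₁ = dₖaₖ − mₖ, dₖ₊₁ = (n − mₖ₊₁²)/dₖ, aₖ₊₁ = ⌊(a₀+mₖ₊₁)/dₖ₊₁⌋:
  k=1: m=3, d=4, a=1
  k=2: m=1, d=3, a=1
  k=3: m=2, d=3, a=1
  k=4: m=1, d=4, a=1
  k=5: m=3, d=1, a=6
d=1 and a=2a₀=6 at k=5, so the next step gives (m, d) = (3, 4) again — its k=1 value — and the period has length 5.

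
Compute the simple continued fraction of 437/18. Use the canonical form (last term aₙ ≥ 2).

[24; 3, 1, 1, 2]

437 = 24×18 + 5
18 = 3×5 + 3
5 = 1×3 + 2
3 = 1×2 + 1
2 = 2×1 + 0  (stop)
So 437/18 = [24; 3, 1, 1, 2].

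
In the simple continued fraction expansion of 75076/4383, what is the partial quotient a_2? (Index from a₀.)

1

75076 = 17·4383 + 565   →  a_0 = 17
4383 = 7·565 + 428   →  a_1 = 7
565 = 1·428 + 137   →  a_2 = 1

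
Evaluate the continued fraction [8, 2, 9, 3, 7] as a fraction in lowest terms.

Using pₖ = aₖpₖ₋₁ + pₖ₋₂ and qₖ = aₖqₖ₋₁ + qₖ₋₂:
  k=0: a=8, p=8, q=1
  k=1: a=2, p=17, q=2
  k=2: a=9, p=161, q=19
  k=3: a=3, p=500, q=59
  k=4: a=7, p=3661, q=432

3661/432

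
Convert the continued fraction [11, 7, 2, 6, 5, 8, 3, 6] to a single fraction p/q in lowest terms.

900106/80843

Fold from the inside: start with 6/1.
  3 + 1/6 = 19/6
  8 + 6/19 = 158/19
  5 + 19/158 = 809/158
  6 + 158/809 = 5012/809
  2 + 809/5012 = 10833/5012
  7 + 5012/10833 = 80843/10833
  11 + 10833/80843 = 900106/80843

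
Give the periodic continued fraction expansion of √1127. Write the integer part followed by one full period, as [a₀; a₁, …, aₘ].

a₀ = ⌊√1127⌋ = 33.
With m₀=0, d₀=1 and mₖ₊₁ = dₖaₖ − mₖ, dₖ₊₁ = (n − mₖ₊₁²)/dₖ, aₖ₊₁ = ⌊(a₀+mₖ₊₁)/dₖ₊₁⌋:
  k=1: m=33, d=38, a=1
  k=2: m=5, d=29, a=1
  k=3: m=24, d=19, a=3
  k=4: m=33, d=2, a=33
  k=5: m=33, d=19, a=3
  k=6: m=24, d=29, a=1
  k=7: m=5, d=38, a=1
  k=8: m=33, d=1, a=66
d=1 and a=2a₀=66 at k=8, so the next step gives (m, d) = (33, 38) again — its k=1 value — and the period has length 8.

[33; 1, 1, 3, 33, 3, 1, 1, 66]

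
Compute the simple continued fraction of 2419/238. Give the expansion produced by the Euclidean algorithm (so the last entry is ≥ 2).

2419 = 10·238 + 39
238 = 6·39 + 4
39 = 9·4 + 3
4 = 1·3 + 1
3 = 3·1 + 0  (stop)
So 2419/238 = [10; 6, 9, 1, 3].

[10; 6, 9, 1, 3]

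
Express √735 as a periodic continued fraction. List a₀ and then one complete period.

a₀ = ⌊√735⌋ = 27.
With m₀=0, d₀=1 and mₖ₊₁ = dₖaₖ − mₖ, dₖ₊₁ = (n − mₖ₊₁²)/dₖ, aₖ₊₁ = ⌊(a₀+mₖ₊₁)/dₖ₊₁⌋:
  k=1: m=27, d=6, a=9
  k=2: m=27, d=1, a=54
d=1 and a=2a₀=54 at k=2, so the next step gives (m, d) = (27, 6) again — its k=1 value — and the period has length 2.

[27; 9, 54]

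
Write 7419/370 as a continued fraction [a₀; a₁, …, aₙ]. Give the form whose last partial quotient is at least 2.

[20; 19, 2, 9]

7419 = 20·370 + 19
370 = 19·19 + 9
19 = 2·9 + 1
9 = 9·1 + 0  (stop)
So 7419/370 = [20; 19, 2, 9].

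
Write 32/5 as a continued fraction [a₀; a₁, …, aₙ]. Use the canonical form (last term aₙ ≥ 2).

[6; 2, 2]

32 = 6×5 + 2
5 = 2×2 + 1
2 = 2×1 + 0  (stop)
So 32/5 = [6; 2, 2].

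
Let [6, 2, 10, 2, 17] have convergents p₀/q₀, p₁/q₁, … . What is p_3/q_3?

Using pₖ = aₖpₖ₋₁ + pₖ₋₂, qₖ = aₖqₖ₋₁ + qₖ₋₂ (with p₋₁=1, p₋₂=0, q₋₁=0, q₋₂=1):
  k=0: a=6, p=6, q=1
  k=1: a=2, p=13, q=2
  k=2: a=10, p=136, q=21
  k=3: a=2, p=285, q=44

285/44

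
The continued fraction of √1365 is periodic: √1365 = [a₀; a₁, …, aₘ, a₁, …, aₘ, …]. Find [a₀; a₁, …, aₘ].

[36; 1, 17, 2, 17, 1, 72]

a₀ = ⌊√1365⌋ = 36.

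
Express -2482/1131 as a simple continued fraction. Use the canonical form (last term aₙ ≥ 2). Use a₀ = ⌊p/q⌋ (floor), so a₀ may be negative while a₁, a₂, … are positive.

-2482 = -3·1131 + 911
1131 = 1·911 + 220
911 = 4·220 + 31
220 = 7·31 + 3
31 = 10·3 + 1
3 = 3·1 + 0  (stop)
So -2482/1131 = [-3; 1, 4, 7, 10, 3].

[-3; 1, 4, 7, 10, 3]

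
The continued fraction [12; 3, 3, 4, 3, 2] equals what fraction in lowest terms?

Fold from the inside: start with 2/1.
  3 + 1/2 = 7/2
  4 + 2/7 = 30/7
  3 + 7/30 = 97/30
  3 + 30/97 = 321/97
  12 + 97/321 = 3949/321

3949/321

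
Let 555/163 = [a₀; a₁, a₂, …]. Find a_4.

1

555 = 3·163 + 66   →  a_0 = 3
163 = 2·66 + 31   →  a_1 = 2
66 = 2·31 + 4   →  a_2 = 2
31 = 7·4 + 3   →  a_3 = 7
4 = 1·3 + 1   →  a_4 = 1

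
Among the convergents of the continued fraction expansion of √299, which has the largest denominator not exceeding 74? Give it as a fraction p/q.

415/24

√299 = [17; 3, 2, 3, 34, …] (period length 4).
Convergents:
  p_0/q_0 = 17/1
  p_1/q_1 = 52/3
  p_2/q_2 = 121/7
  p_3/q_3 = 415/24
  p_4/q_4 = 14231/823
q_3 = 24 ≤ 74 < 823 = q_4, so the answer is 415/24.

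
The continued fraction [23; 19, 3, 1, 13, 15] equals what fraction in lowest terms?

Using pₖ = aₖpₖ₋₁ + pₖ₋₂ and qₖ = aₖqₖ₋₁ + qₖ₋₂:
  k=0: a=23, p=23, q=1
  k=1: a=19, p=438, q=19
  k=2: a=3, p=1337, q=58
  k=3: a=1, p=1775, q=77
  k=4: a=13, p=24412, q=1059
  k=5: a=15, p=367955, q=15962

367955/15962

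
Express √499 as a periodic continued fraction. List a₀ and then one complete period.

a₀ = ⌊√499⌋ = 22.
With m₀=0, d₀=1 and mₖ₊₁ = dₖaₖ − mₖ, dₖ₊₁ = (n − mₖ₊₁²)/dₖ, aₖ₊₁ = ⌊(a₀+mₖ₊₁)/dₖ₊₁⌋:
  k=1: m=22, d=15, a=2
  k=2: m=8, d=29, a=1
  k=3: m=21, d=2, a=21
  k=4: m=21, d=29, a=1
  k=5: m=8, d=15, a=2
  k=6: m=22, d=1, a=44
d=1 and a=2a₀=44 at k=6, so the next step gives (m, d) = (22, 15) again — its k=1 value — and the period has length 6.

[22; 2, 1, 21, 1, 2, 44]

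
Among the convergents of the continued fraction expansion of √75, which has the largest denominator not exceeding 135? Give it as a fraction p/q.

892/103

√75 = [8; 1, 1, 1, 16, …] (period length 4).
Convergents:
  p_0/q_0 = 8/1
  p_1/q_1 = 9/1
  p_2/q_2 = 17/2
  p_3/q_3 = 26/3
  p_4/q_4 = 433/50
  p_5/q_5 = 459/53
  p_6/q_6 = 892/103
  p_7/q_7 = 1351/156
q_6 = 103 ≤ 135 < 156 = q_7, so the answer is 892/103.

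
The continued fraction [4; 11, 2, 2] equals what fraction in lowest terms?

233/57

Using pₖ = aₖpₖ₋₁ + pₖ₋₂ and qₖ = aₖqₖ₋₁ + qₖ₋₂:
  k=0: a=4, p=4, q=1
  k=1: a=11, p=45, q=11
  k=2: a=2, p=94, q=23
  k=3: a=2, p=233, q=57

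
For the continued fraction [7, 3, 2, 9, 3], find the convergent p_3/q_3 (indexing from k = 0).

481/66

Using pₖ = aₖpₖ₋₁ + pₖ₋₂, qₖ = aₖqₖ₋₁ + qₖ₋₂ (with p₋₁=1, p₋₂=0, q₋₁=0, q₋₂=1):
  k=0: a=7, p=7, q=1
  k=1: a=3, p=22, q=3
  k=2: a=2, p=51, q=7
  k=3: a=9, p=481, q=66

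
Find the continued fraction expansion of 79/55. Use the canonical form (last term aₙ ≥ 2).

[1; 2, 3, 2, 3]

79 = 1·55 + 24
55 = 2·24 + 7
24 = 3·7 + 3
7 = 2·3 + 1
3 = 3·1 + 0  (stop)
So 79/55 = [1; 2, 3, 2, 3].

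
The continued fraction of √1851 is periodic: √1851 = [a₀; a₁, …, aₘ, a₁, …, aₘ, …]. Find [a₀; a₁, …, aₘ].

a₀ = ⌊√1851⌋ = 43.
With m₀=0, d₀=1 and mₖ₊₁ = dₖaₖ − mₖ, dₖ₊₁ = (n − mₖ₊₁²)/dₖ, aₖ₊₁ = ⌊(a₀+mₖ₊₁)/dₖ₊₁⌋:
  k=1: m=43, d=2, a=43
  k=2: m=43, d=1, a=86
d=1 and a=2a₀=86 at k=2, so the next step gives (m, d) = (43, 2) again — its k=1 value — and the period has length 2.

[43; 43, 86]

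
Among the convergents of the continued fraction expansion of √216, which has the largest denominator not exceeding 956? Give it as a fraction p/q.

√216 = [14; 1, 2, 3, 2, 1, 28, …] (period length 6).
Convergents:
  p_0/q_0 = 14/1
  p_1/q_1 = 15/1
  p_2/q_2 = 44/3
  p_3/q_3 = 147/10
  p_4/q_4 = 338/23
  p_5/q_5 = 485/33
  p_6/q_6 = 13918/947
  p_7/q_7 = 14403/980
q_6 = 947 ≤ 956 < 980 = q_7, so the answer is 13918/947.

13918/947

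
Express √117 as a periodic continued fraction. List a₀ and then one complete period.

a₀ = ⌊√117⌋ = 10.
With m₀=0, d₀=1 and mₖ₊₁ = dₖaₖ − mₖ, dₖ₊₁ = (n − mₖ₊₁²)/dₖ, aₖ₊₁ = ⌊(a₀+mₖ₊₁)/dₖ₊₁⌋:
  k=1: m=10, d=17, a=1
  k=2: m=7, d=4, a=4
  k=3: m=9, d=9, a=2
  k=4: m=9, d=4, a=4
  k=5: m=7, d=17, a=1
  k=6: m=10, d=1, a=20
d=1 and a=2a₀=20 at k=6, so the next step gives (m, d) = (10, 17) again — its k=1 value — and the period has length 6.

[10; 1, 4, 2, 4, 1, 20]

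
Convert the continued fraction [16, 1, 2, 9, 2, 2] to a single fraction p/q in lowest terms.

Fold from the inside: start with 2/1.
  2 + 1/2 = 5/2
  9 + 2/5 = 47/5
  2 + 5/47 = 99/47
  1 + 47/99 = 146/99
  16 + 99/146 = 2435/146

2435/146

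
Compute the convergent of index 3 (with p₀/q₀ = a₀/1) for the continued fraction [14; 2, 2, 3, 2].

245/17

Using pₖ = aₖpₖ₋₁ + pₖ₋₂, qₖ = aₖqₖ₋₁ + qₖ₋₂ (with p₋₁=1, p₋₂=0, q₋₁=0, q₋₂=1):
  k=0: a=14, p=14, q=1
  k=1: a=2, p=29, q=2
  k=2: a=2, p=72, q=5
  k=3: a=3, p=245, q=17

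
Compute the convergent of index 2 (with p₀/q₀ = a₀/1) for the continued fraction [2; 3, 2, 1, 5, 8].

Using pₖ = aₖpₖ₋₁ + pₖ₋₂, qₖ = aₖqₖ₋₁ + qₖ₋₂ (with p₋₁=1, p₋₂=0, q₋₁=0, q₋₂=1):
  k=0: a=2, p=2, q=1
  k=1: a=3, p=7, q=3
  k=2: a=2, p=16, q=7

16/7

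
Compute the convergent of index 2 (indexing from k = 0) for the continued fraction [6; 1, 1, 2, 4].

Using pₖ = aₖpₖ₋₁ + pₖ₋₂, qₖ = aₖqₖ₋₁ + qₖ₋₂ (with p₋₁=1, p₋₂=0, q₋₁=0, q₋₂=1):
  k=0: a=6, p=6, q=1
  k=1: a=1, p=7, q=1
  k=2: a=1, p=13, q=2

13/2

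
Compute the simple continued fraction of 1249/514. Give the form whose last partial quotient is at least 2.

1249 = 2·514 + 221
514 = 2·221 + 72
221 = 3·72 + 5
72 = 14·5 + 2
5 = 2·2 + 1
2 = 2·1 + 0  (stop)
So 1249/514 = [2; 2, 3, 14, 2, 2].

[2; 2, 3, 14, 2, 2]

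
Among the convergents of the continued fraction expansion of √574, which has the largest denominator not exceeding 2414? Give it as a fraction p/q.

27576/1151

√574 = [23; 1, 22, 1, 46, …] (period length 4).
Convergents:
  p_0/q_0 = 23/1
  p_1/q_1 = 24/1
  p_2/q_2 = 551/23
  p_3/q_3 = 575/24
  p_4/q_4 = 27001/1127
  p_5/q_5 = 27576/1151
  p_6/q_6 = 633673/26449
q_5 = 1151 ≤ 2414 < 26449 = q_6, so the answer is 27576/1151.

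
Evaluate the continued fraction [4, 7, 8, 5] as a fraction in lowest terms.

Fold from the inside: start with 5/1.
  8 + 1/5 = 41/5
  7 + 5/41 = 292/41
  4 + 41/292 = 1209/292

1209/292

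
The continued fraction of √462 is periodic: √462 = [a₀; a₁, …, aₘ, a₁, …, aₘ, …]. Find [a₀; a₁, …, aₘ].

a₀ = ⌊√462⌋ = 21.
With m₀=0, d₀=1 and mₖ₊₁ = dₖaₖ − mₖ, dₖ₊₁ = (n − mₖ₊₁²)/dₖ, aₖ₊₁ = ⌊(a₀+mₖ₊₁)/dₖ₊₁⌋:
  k=1: m=21, d=21, a=2
  k=2: m=21, d=1, a=42
d=1 and a=2a₀=42 at k=2, so the next step gives (m, d) = (21, 21) again — its k=1 value — and the period has length 2.

[21; 2, 42]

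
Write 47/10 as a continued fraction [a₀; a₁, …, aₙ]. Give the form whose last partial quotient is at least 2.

47 = 4*10 + 7
10 = 1*7 + 3
7 = 2*3 + 1
3 = 3*1 + 0  (stop)
So 47/10 = [4; 1, 2, 3].

[4; 1, 2, 3]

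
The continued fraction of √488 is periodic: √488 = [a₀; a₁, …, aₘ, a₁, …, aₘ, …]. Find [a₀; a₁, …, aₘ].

a₀ = ⌊√488⌋ = 22.
With m₀=0, d₀=1 and mₖ₊₁ = dₖaₖ − mₖ, dₖ₊₁ = (n − mₖ₊₁²)/dₖ, aₖ₊₁ = ⌊(a₀+mₖ₊₁)/dₖ₊₁⌋:
  k=1: m=22, d=4, a=11
  k=2: m=22, d=1, a=44
d=1 and a=2a₀=44 at k=2, so the next step gives (m, d) = (22, 4) again — its k=1 value — and the period has length 2.

[22; 11, 44]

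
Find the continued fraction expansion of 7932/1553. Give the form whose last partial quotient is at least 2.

7932 = 5×1553 + 167
1553 = 9×167 + 50
167 = 3×50 + 17
50 = 2×17 + 16
17 = 1×16 + 1
16 = 16×1 + 0  (stop)
So 7932/1553 = [5; 9, 3, 2, 1, 16].

[5; 9, 3, 2, 1, 16]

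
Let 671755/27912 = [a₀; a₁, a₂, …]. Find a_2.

671755 = 24·27912 + 1867   →  a_0 = 24
27912 = 14·1867 + 1774   →  a_1 = 14
1867 = 1·1774 + 93   →  a_2 = 1

1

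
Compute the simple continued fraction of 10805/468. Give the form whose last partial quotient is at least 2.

10805 = 23·468 + 41
468 = 11·41 + 17
41 = 2·17 + 7
17 = 2·7 + 3
7 = 2·3 + 1
3 = 3·1 + 0  (stop)
So 10805/468 = [23; 11, 2, 2, 2, 3].

[23; 11, 2, 2, 2, 3]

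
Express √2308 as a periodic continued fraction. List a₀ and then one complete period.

a₀ = ⌊√2308⌋ = 48.
With m₀=0, d₀=1 and mₖ₊₁ = dₖaₖ − mₖ, dₖ₊₁ = (n − mₖ₊₁²)/dₖ, aₖ₊₁ = ⌊(a₀+mₖ₊₁)/dₖ₊₁⌋:
  k=1: m=48, d=4, a=24
  k=2: m=48, d=1, a=96
d=1 and a=2a₀=96 at k=2, so the next step gives (m, d) = (48, 4) again — its k=1 value — and the period has length 2.

[48; 24, 96]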